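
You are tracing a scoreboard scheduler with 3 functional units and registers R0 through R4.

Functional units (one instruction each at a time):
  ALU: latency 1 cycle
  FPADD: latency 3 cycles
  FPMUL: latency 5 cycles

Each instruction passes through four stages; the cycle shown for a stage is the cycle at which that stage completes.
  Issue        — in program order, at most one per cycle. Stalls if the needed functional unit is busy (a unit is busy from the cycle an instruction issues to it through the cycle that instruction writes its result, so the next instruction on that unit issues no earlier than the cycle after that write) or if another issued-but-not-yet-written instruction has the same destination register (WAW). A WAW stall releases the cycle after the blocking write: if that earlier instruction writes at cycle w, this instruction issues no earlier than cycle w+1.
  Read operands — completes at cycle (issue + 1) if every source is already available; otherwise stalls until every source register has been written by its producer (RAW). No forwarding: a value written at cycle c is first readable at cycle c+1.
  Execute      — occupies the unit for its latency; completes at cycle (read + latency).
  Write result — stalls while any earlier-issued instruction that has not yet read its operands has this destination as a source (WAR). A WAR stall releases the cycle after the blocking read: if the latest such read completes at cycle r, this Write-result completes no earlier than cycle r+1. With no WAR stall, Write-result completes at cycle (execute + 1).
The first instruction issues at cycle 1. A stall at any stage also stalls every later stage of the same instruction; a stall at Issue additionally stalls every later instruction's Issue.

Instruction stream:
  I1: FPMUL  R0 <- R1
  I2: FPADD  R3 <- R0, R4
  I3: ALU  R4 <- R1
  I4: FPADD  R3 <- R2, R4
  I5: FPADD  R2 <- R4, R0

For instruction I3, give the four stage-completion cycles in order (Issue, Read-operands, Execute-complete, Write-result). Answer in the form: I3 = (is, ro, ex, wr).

I3 = (3, 4, 5, 10)

  I1 | 1 | 2 | 7 | 8
  I2 | 2 | 9 | 12 | 13   RAW R0: wait I1 write@8
  I3 | 3 | 4 | 5 | 10   WAR R4: wait I2 read@9
  I4 | 14 | 15 | 18 | 19   struct: FPADD busy until I2 writes@13
  I5 | 20 | 21 | 24 | 25   struct: FPADD busy until I4 writes@19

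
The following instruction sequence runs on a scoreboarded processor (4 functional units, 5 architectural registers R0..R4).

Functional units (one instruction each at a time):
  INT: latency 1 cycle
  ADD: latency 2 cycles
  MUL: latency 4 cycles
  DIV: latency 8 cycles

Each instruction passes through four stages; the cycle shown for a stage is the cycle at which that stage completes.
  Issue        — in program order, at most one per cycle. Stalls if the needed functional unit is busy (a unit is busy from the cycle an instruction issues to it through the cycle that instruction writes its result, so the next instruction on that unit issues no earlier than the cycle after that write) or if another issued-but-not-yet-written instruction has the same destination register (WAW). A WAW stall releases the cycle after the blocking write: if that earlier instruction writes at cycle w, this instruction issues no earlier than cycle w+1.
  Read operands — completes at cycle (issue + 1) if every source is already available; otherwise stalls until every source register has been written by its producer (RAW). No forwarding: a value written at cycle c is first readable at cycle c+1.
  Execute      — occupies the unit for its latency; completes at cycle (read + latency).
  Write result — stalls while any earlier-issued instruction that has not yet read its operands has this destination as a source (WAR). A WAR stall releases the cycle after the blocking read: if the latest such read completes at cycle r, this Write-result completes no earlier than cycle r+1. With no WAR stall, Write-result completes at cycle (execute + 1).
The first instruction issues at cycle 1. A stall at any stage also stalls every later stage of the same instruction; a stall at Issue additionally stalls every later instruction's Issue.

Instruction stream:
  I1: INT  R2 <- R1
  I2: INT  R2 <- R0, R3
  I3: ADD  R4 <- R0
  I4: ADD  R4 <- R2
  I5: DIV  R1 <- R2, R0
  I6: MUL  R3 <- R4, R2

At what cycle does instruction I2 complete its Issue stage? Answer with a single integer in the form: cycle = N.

cycle = 5

c1: I1 dispatched to INT
c2: I1 operands ready
c3: I1 complete
c4: R2←I1
c5: I2 dispatched to INT
c6: I2 operands ready; I3 dispatched to ADD
c7: I2 complete; I3 operands ready
c8: R2←I2
c9: I3 complete
c10: R4←I3
c11: I4 dispatched to ADD
c12: I4 operands ready; I5 dispatched to DIV
c13: I5 operands ready; I6 dispatched to MUL
c14: I4 complete
c15: R4←I4
c16: I6 operands ready
c20: I6 complete
c21: I5 complete; R3←I6
c22: R1←I5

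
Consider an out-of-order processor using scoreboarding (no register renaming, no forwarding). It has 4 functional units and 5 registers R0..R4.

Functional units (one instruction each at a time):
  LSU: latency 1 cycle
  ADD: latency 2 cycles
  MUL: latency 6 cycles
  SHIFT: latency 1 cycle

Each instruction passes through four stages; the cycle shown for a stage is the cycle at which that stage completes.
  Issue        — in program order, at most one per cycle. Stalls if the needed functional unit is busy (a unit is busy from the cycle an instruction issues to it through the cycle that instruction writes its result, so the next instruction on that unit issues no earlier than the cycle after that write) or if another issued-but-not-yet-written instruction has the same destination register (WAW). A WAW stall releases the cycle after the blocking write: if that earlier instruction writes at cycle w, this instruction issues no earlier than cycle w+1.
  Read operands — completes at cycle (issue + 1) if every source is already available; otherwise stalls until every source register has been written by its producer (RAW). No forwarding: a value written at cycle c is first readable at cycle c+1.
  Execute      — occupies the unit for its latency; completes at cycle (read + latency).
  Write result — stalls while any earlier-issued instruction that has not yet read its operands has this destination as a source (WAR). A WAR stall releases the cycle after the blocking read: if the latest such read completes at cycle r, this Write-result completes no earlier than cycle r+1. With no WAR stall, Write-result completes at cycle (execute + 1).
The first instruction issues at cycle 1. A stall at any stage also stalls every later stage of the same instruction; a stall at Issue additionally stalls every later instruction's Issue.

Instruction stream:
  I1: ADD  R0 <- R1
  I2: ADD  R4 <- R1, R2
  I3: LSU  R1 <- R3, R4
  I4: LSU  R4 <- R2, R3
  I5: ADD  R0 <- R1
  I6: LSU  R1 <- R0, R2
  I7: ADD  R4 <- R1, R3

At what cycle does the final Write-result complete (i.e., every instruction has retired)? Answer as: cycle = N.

cycle = 26

[I1] 1/2/4/5
[I2] 6/7/9/10  (struct: ADD busy until I1 writes@5)
[I3] 7/11/12/13  (RAW R4: wait I2 write@10)
[I4] 14/15/16/17  (struct: LSU busy until I3 writes@13)
[I5] 15/16/18/19
[I6] 18/20/21/22  (struct: LSU busy until I4 writes@17; RAW R0: wait I5 write@19)
[I7] 20/23/25/26  (struct: ADD busy until I5 writes@19; RAW R1: wait I6 write@22)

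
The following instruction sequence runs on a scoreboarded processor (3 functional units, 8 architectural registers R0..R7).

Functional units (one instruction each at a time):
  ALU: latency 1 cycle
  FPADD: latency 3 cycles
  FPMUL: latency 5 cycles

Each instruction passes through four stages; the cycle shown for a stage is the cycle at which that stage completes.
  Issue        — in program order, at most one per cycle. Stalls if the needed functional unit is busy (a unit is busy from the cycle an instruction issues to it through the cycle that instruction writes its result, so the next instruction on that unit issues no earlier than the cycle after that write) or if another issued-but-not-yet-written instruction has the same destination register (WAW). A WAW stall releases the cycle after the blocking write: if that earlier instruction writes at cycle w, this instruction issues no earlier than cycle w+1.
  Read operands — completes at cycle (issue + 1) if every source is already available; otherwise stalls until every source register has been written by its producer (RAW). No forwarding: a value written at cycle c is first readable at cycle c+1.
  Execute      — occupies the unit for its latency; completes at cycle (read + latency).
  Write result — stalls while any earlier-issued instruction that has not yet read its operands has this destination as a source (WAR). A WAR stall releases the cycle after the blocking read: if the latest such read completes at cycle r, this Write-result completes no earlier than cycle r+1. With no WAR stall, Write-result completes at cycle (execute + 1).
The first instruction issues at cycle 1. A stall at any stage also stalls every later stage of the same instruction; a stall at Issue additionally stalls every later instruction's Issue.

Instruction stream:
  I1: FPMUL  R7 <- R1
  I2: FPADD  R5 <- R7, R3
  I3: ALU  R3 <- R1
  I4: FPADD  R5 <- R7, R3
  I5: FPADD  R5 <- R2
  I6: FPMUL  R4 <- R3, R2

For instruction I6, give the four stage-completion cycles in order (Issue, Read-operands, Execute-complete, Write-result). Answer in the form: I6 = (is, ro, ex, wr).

I1: IS=1 RO=2 EX=7 WR=8
I2: IS=2 RO=9 EX=12 WR=13  [RAW R7: wait I1 write@8]
I3: IS=3 RO=4 EX=5 WR=10  [WAR R3: wait I2 read@9]
I4: IS=14 RO=15 EX=18 WR=19  [struct: FPADD busy until I2 writes@13]
I5: IS=20 RO=21 EX=24 WR=25  [struct: FPADD busy until I4 writes@19]
I6: IS=21 RO=22 EX=27 WR=28

I6 = (21, 22, 27, 28)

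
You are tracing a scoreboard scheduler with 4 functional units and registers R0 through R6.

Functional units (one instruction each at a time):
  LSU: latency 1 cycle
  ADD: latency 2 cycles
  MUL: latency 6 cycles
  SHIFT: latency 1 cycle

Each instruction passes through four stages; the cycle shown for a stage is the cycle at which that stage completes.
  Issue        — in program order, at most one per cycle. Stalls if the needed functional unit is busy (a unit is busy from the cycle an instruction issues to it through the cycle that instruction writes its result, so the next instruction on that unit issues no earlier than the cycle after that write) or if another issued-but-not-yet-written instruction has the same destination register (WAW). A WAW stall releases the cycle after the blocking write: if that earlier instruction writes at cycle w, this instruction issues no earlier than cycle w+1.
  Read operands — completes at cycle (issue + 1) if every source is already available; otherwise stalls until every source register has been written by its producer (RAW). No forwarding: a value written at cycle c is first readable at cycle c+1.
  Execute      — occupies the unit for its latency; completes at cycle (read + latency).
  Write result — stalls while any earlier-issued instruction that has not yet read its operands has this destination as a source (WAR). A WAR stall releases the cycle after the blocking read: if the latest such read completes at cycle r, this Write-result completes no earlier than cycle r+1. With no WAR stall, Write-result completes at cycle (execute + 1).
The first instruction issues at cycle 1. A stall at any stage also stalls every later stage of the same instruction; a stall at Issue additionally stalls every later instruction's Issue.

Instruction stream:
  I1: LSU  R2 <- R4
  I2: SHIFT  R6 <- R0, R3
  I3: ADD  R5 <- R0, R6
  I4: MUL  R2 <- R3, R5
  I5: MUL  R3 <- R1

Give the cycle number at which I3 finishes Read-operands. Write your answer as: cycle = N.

t=1  issue I1 (LSU)
t=2  I1 read-ops · issue I2 (SHIFT)
t=3  I1 finished on LSU · I2 read-ops · issue I3 (ADD)
t=4  I1→R2 · I2 finished on SHIFT
t=5  I2→R6 · issue I4 (MUL)
t=6  I3 read-ops
t=8  I3 finished on ADD
t=9  I3→R5
t=10  I4 read-ops
t=16  I4 finished on MUL
t=17  I4→R2
t=18  issue I5 (MUL)
t=19  I5 read-ops
t=25  I5 finished on MUL
t=26  I5→R3

cycle = 6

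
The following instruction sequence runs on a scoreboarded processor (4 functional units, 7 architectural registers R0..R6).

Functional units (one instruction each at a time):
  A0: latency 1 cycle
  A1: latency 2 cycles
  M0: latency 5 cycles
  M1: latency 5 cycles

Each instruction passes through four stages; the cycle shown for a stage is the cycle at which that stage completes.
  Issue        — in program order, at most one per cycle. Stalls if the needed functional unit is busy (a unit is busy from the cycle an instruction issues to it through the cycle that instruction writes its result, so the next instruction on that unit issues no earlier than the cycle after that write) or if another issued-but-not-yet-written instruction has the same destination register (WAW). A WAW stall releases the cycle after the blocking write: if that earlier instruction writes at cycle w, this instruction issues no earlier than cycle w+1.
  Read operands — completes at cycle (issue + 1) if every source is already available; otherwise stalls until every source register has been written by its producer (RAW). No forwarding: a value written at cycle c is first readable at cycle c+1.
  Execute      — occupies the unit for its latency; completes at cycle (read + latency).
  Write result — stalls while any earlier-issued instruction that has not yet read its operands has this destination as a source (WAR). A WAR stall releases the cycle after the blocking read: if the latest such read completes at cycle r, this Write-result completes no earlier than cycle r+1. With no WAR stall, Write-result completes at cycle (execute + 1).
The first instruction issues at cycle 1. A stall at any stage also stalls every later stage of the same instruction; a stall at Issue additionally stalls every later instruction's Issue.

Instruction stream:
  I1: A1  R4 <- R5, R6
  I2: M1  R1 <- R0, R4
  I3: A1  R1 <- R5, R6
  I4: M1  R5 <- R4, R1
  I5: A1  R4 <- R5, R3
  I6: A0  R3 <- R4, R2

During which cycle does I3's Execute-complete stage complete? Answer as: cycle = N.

cycle = 16

[1] issue I1 (A1)
[2] I1 read-ops, issue I2 (M1)
[4] I1 finished on A1
[5] I1→R4
[6] I2 read-ops
[11] I2 finished on M1
[12] I2→R1
[13] issue I3 (A1)
[14] I3 read-ops, issue I4 (M1)
[16] I3 finished on A1
[17] I3→R1
[18] I4 read-ops, issue I5 (A1)
[19] issue I6 (A0)
[23] I4 finished on M1
[24] I4→R5
[25] I5 read-ops
[27] I5 finished on A1
[28] I5→R4
[29] I6 read-ops
[30] I6 finished on A0
[31] I6→R3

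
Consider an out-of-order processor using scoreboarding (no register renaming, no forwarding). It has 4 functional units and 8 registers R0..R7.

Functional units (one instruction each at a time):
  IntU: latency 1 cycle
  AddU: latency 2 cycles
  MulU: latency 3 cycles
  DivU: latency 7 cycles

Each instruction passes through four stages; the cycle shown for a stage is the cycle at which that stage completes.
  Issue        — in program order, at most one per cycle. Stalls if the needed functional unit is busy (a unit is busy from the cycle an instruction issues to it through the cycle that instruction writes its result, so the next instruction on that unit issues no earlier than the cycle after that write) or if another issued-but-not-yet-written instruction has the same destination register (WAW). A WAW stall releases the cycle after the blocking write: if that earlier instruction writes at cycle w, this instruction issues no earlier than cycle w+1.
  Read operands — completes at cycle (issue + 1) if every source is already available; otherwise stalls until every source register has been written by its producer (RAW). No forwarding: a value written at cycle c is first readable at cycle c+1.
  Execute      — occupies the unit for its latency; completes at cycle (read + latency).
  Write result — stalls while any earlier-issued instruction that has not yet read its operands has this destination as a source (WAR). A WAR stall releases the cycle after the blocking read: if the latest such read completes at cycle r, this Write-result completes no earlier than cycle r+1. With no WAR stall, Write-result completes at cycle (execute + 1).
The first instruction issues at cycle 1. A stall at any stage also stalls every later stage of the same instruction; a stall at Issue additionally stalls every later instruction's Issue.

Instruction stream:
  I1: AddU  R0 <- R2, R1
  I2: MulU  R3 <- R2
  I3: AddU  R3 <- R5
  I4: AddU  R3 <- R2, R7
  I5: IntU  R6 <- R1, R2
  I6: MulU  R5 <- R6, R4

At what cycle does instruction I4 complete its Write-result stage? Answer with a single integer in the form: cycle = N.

cycle = 17

I1: IS=1 RO=2 EX=4 WR=5
I2: IS=2 RO=3 EX=6 WR=7
I3: IS=8 RO=9 EX=11 WR=12  [WAW R3: wait I2 write@7]
I4: IS=13 RO=14 EX=16 WR=17  [struct: AddU busy until I3 writes@12]
I5: IS=14 RO=15 EX=16 WR=17
I6: IS=15 RO=18 EX=21 WR=22  [RAW R6: wait I5 write@17]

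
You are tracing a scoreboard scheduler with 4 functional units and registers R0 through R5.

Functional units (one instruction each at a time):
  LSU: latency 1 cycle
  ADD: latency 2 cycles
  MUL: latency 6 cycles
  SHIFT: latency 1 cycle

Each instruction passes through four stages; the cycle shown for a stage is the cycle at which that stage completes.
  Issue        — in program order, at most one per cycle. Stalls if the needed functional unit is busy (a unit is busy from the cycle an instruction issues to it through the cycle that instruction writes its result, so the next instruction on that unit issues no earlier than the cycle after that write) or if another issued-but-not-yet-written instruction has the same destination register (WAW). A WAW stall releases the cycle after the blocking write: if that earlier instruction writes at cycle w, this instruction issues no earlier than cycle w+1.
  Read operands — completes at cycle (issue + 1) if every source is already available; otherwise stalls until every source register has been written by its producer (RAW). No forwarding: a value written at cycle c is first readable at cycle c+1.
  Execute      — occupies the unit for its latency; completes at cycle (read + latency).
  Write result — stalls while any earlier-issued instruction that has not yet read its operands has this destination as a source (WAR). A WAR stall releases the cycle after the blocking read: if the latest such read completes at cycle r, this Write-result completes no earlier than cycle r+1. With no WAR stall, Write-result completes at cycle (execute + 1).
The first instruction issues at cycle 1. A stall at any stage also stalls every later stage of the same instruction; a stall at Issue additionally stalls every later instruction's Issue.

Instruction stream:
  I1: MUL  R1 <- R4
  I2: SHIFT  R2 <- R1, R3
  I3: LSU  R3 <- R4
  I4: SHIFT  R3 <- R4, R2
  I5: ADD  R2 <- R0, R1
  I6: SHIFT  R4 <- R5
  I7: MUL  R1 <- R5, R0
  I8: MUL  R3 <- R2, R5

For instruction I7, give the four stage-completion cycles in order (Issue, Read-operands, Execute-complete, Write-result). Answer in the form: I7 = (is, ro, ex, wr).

I7 = (18, 19, 25, 26)

I1: IS=1 RO=2 EX=8 WR=9
I2: IS=2 RO=10 EX=11 WR=12  [RAW R1: wait I1 write@9]
I3: IS=3 RO=4 EX=5 WR=11  [WAR R3: wait I2 read@10]
I4: IS=13 RO=14 EX=15 WR=16  [struct: SHIFT busy until I2 writes@12]
I5: IS=14 RO=15 EX=17 WR=18
I6: IS=17 RO=18 EX=19 WR=20  [struct: SHIFT busy until I4 writes@16]
I7: IS=18 RO=19 EX=25 WR=26
I8: IS=27 RO=28 EX=34 WR=35  [struct: MUL busy until I7 writes@26]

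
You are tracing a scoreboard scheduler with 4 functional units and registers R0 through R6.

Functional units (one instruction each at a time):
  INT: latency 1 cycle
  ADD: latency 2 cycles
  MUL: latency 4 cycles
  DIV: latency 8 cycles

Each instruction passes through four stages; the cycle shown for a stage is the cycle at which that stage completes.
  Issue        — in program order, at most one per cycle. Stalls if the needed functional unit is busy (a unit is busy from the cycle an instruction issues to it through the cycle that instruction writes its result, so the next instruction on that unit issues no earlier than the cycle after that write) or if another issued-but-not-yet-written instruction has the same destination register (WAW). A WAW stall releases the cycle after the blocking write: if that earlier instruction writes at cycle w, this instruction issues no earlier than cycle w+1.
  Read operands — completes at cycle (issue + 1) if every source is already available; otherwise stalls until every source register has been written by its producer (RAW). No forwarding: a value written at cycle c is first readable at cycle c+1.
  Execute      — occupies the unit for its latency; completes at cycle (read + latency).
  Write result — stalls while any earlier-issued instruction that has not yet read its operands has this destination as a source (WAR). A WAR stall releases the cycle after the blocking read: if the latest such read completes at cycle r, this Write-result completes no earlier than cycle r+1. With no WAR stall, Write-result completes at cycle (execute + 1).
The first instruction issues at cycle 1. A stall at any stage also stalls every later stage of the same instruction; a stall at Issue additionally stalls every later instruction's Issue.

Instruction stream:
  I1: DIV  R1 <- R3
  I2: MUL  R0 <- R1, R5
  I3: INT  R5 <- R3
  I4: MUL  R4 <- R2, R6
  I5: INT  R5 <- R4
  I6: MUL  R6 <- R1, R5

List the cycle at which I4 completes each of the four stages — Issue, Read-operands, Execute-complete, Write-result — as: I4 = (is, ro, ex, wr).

I4 = (18, 19, 23, 24)

cycle 1: issue I1 (DIV)
cycle 2: I1 read-ops · issue I2 (MUL)
cycle 3: issue I3 (INT)
cycle 4: I3 read-ops
cycle 5: I3 finished on INT
cycle 10: I1 finished on DIV
cycle 11: I1→R1
cycle 12: I2 read-ops
cycle 13: I3→R5
cycle 16: I2 finished on MUL
cycle 17: I2→R0
cycle 18: issue I4 (MUL)
cycle 19: I4 read-ops · issue I5 (INT)
cycle 23: I4 finished on MUL
cycle 24: I4→R4
cycle 25: I5 read-ops · issue I6 (MUL)
cycle 26: I5 finished on INT
cycle 27: I5→R5
cycle 28: I6 read-ops
cycle 32: I6 finished on MUL
cycle 33: I6→R6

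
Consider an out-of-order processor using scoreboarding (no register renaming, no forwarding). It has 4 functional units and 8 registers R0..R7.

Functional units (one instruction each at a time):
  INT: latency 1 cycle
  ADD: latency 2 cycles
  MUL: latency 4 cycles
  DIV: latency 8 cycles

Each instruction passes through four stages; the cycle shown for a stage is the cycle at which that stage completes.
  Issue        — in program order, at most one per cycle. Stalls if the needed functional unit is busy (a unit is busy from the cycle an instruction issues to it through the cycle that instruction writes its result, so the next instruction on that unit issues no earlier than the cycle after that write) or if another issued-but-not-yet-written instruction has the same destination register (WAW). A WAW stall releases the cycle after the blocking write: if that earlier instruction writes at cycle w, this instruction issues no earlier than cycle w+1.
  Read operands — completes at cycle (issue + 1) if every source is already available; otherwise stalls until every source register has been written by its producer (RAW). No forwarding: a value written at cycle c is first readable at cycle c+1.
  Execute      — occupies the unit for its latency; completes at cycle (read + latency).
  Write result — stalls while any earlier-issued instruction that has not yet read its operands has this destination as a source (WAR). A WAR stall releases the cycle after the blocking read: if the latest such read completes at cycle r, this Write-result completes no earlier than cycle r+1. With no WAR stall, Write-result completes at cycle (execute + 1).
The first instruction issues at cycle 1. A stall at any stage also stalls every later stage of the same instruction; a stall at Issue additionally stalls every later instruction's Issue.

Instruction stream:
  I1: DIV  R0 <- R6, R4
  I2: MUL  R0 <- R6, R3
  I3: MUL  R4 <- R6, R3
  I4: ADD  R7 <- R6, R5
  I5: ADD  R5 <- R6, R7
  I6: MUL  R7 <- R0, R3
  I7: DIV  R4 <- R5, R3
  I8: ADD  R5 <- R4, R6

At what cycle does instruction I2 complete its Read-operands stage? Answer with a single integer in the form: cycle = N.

cycle = 13

c1: I1→DIV
c2: I1 RO
c10: I1 EX
c11: I1 WR R0
c12: I2→MUL
c13: I2 RO
c17: I2 EX
c18: I2 WR R0
c19: I3→MUL
c20: I3 RO, I4→ADD
c21: I4 RO
c23: I4 EX
c24: I3 EX, I4 WR R7
c25: I3 WR R4, I5→ADD
c26: I5 RO, I6→MUL
c27: I6 RO, I7→DIV
c28: I5 EX
c29: I5 WR R5
c30: I7 RO, I8→ADD
c31: I6 EX
c32: I6 WR R7
c38: I7 EX
c39: I7 WR R4
c40: I8 RO
c42: I8 EX
c43: I8 WR R5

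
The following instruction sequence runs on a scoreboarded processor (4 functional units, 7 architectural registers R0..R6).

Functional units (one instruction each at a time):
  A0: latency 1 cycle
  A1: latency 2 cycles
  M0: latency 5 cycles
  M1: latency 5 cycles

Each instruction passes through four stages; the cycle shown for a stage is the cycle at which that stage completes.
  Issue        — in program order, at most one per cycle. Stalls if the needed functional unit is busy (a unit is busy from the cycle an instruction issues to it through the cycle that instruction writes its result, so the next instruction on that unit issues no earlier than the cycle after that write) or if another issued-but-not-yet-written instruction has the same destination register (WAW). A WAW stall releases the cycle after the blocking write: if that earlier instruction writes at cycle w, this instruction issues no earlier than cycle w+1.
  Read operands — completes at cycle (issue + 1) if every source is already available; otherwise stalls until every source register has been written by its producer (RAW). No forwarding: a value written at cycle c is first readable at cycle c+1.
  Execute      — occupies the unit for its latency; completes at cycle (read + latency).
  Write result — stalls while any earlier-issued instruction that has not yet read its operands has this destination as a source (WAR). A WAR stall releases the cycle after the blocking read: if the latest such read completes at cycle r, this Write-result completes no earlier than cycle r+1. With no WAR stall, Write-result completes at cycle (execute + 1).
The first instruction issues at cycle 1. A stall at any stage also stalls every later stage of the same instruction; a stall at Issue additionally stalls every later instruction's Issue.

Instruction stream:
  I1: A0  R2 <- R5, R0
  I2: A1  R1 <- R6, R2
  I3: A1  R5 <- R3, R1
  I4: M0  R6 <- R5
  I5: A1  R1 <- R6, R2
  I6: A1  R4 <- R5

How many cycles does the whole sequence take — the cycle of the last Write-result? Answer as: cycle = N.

I1 -> (1, 2, 3, 4)
I2 -> (2, 5, 7, 8)  // RAW R2: wait I1 write@4
I3 -> (9, 10, 12, 13)  // struct: A1 busy until I2 writes@8
I4 -> (10, 14, 19, 20)  // RAW R5: wait I3 write@13
I5 -> (14, 21, 23, 24)  // struct: A1 busy until I3 writes@13, RAW R6: wait I4 write@20
I6 -> (25, 26, 28, 29)  // struct: A1 busy until I5 writes@24

cycle = 29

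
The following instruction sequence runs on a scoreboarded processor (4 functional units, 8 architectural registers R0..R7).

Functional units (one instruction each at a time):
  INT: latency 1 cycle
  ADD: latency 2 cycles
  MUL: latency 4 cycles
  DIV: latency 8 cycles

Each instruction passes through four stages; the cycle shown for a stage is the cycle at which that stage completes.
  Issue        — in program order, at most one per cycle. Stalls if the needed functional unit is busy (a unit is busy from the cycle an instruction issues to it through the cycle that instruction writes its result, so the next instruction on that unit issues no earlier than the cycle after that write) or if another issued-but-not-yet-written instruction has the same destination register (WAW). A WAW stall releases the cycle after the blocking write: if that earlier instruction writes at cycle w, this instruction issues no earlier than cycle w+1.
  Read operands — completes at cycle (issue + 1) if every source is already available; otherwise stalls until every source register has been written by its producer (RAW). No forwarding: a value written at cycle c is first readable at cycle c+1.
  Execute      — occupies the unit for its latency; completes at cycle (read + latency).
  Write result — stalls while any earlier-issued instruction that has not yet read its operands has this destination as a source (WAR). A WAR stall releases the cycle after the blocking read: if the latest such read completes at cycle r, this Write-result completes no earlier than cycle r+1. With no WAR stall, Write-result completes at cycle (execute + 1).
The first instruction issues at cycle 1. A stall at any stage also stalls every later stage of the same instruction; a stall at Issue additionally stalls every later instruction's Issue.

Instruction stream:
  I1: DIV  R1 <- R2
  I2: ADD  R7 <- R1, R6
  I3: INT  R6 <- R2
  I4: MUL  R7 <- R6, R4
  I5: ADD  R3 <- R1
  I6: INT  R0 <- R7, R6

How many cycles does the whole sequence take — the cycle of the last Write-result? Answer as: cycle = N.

cycle = 25

I1: IS=1 RO=2 EX=10 WR=11
I2: IS=2 RO=12 EX=14 WR=15  [RAW R1: wait I1 write@11]
I3: IS=3 RO=4 EX=5 WR=13  [WAR R6: wait I2 read@12]
I4: IS=16 RO=17 EX=21 WR=22  [WAW R7: wait I2 write@15]
I5: IS=17 RO=18 EX=20 WR=21
I6: IS=18 RO=23 EX=24 WR=25  [RAW R7: wait I4 write@22]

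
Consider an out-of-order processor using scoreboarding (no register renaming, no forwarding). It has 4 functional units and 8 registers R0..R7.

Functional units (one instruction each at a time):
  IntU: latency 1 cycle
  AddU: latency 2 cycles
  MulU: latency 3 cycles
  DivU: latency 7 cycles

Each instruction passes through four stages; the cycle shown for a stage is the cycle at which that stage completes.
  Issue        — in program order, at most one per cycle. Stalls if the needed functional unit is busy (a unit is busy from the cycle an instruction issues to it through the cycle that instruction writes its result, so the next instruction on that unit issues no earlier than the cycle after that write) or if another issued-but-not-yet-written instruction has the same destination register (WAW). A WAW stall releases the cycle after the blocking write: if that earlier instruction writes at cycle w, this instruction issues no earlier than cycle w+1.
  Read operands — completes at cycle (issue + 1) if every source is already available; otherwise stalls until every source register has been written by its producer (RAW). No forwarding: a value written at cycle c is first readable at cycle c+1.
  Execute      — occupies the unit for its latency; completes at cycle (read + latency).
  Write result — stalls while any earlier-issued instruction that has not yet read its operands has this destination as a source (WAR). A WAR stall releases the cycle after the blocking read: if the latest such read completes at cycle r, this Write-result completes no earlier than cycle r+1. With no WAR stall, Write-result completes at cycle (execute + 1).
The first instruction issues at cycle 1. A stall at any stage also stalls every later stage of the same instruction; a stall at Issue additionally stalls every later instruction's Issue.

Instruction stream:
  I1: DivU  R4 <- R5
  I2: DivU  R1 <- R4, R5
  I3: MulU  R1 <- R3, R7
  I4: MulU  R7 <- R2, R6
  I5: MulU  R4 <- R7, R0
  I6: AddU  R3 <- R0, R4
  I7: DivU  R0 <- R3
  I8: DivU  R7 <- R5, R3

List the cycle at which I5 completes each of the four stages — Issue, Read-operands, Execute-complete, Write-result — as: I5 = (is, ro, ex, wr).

I1: IS=1 RO=2 EX=9 WR=10
I2: IS=11 RO=12 EX=19 WR=20  [struct: DivU busy until I1 writes@10]
I3: IS=21 RO=22 EX=25 WR=26  [WAW R1: wait I2 write@20]
I4: IS=27 RO=28 EX=31 WR=32  [struct: MulU busy until I3 writes@26]
I5: IS=33 RO=34 EX=37 WR=38  [struct: MulU busy until I4 writes@32]
I6: IS=34 RO=39 EX=41 WR=42  [RAW R4: wait I5 write@38]
I7: IS=35 RO=43 EX=50 WR=51  [RAW R3: wait I6 write@42]
I8: IS=52 RO=53 EX=60 WR=61  [struct: DivU busy until I7 writes@51]

I5 = (33, 34, 37, 38)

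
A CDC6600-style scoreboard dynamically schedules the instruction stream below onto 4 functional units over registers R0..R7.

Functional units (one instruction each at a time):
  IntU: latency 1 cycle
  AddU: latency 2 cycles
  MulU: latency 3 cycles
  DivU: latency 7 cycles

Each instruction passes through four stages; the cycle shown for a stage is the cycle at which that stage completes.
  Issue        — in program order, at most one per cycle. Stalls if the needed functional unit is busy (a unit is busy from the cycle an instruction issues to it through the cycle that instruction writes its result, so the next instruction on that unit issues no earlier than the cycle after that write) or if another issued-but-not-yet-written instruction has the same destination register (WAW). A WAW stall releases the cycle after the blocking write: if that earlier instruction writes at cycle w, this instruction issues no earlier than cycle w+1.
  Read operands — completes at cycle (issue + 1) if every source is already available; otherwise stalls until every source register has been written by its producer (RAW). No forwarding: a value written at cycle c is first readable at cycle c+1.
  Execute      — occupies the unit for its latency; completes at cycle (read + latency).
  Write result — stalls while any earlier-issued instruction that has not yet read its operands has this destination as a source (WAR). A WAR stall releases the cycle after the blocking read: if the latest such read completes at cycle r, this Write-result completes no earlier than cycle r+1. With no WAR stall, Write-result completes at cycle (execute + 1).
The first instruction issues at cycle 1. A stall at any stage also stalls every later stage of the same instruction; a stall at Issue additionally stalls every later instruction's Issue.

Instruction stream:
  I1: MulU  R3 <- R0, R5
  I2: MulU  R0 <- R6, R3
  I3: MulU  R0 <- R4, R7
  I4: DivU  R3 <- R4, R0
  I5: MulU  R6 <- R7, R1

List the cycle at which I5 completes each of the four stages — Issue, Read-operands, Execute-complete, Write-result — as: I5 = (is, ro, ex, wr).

[I1] 1/2/5/6
[I2] 7/8/11/12  (struct: MulU busy until I1 writes@6)
[I3] 13/14/17/18  (struct: MulU busy until I2 writes@12)
[I4] 14/19/26/27  (RAW R0: wait I3 write@18)
[I5] 19/20/23/24  (struct: MulU busy until I3 writes@18)

I5 = (19, 20, 23, 24)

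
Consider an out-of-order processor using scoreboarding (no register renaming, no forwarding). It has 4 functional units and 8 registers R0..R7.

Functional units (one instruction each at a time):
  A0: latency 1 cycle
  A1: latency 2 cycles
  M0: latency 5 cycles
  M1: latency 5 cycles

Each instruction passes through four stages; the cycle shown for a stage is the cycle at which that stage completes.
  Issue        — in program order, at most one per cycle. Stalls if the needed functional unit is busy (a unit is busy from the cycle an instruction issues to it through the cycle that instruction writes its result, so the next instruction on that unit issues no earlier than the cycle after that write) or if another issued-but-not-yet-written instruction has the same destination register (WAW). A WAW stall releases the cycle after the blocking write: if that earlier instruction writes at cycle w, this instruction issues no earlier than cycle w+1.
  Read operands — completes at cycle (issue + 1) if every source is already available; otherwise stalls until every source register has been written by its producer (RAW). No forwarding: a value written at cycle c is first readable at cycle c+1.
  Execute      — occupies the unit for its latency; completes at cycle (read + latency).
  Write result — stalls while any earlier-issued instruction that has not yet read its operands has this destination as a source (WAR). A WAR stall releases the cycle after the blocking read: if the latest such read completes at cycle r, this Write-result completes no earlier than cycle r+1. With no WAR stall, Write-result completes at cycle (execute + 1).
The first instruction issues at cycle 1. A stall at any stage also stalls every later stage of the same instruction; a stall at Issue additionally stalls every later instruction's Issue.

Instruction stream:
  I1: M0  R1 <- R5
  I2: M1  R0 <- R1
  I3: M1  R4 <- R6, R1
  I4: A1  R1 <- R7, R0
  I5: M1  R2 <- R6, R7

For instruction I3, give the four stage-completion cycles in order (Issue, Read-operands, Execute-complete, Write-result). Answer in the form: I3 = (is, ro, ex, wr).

I3 = (16, 17, 22, 23)

I1  is:1  ro:2  ex:7  wr:8
I2  is:2  ro:9  ex:14  wr:15  — RAW R1: wait I1 write@8
I3  is:16  ro:17  ex:22  wr:23  — struct: M1 busy until I2 writes@15
I4  is:17  ro:18  ex:20  wr:21
I5  is:24  ro:25  ex:30  wr:31  — struct: M1 busy until I3 writes@23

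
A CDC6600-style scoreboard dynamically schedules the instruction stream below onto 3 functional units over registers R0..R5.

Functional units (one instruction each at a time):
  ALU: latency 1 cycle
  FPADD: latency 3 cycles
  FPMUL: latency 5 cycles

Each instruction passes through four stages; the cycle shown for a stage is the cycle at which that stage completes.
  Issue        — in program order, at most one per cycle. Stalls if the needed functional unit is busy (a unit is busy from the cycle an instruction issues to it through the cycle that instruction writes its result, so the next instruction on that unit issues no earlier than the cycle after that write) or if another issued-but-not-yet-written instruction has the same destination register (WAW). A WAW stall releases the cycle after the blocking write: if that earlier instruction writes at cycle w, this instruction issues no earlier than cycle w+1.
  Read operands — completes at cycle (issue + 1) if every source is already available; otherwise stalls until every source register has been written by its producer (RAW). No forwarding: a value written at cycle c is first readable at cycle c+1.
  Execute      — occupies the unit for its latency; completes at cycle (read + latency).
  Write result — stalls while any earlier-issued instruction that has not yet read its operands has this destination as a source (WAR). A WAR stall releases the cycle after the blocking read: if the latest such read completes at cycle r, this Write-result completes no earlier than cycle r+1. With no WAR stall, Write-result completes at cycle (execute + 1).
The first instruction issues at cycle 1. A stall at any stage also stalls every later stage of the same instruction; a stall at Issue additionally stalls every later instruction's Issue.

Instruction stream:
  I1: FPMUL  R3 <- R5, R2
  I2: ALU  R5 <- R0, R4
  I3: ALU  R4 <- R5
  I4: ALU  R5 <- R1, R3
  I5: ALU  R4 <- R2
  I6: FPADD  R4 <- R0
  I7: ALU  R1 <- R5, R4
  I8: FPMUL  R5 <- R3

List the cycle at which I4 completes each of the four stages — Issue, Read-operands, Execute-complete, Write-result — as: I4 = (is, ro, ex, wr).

c1: I1 issues→FPMUL
c2: I1 reads, I2 issues→ALU
c3: I2 reads
c4: I2 exec-done
c5: I2 writes R5
c6: I3 issues→ALU
c7: I1 exec-done, I3 reads
c8: I1 writes R3, I3 exec-done
c9: I3 writes R4
c10: I4 issues→ALU
c11: I4 reads
c12: I4 exec-done
c13: I4 writes R5
c14: I5 issues→ALU
c15: I5 reads
c16: I5 exec-done
c17: I5 writes R4
c18: I6 issues→FPADD
c19: I6 reads, I7 issues→ALU
c20: I8 issues→FPMUL
c21: I8 reads
c22: I6 exec-done
c23: I6 writes R4
c24: I7 reads
c25: I7 exec-done
c26: I7 writes R1, I8 exec-done
c27: I8 writes R5

I4 = (10, 11, 12, 13)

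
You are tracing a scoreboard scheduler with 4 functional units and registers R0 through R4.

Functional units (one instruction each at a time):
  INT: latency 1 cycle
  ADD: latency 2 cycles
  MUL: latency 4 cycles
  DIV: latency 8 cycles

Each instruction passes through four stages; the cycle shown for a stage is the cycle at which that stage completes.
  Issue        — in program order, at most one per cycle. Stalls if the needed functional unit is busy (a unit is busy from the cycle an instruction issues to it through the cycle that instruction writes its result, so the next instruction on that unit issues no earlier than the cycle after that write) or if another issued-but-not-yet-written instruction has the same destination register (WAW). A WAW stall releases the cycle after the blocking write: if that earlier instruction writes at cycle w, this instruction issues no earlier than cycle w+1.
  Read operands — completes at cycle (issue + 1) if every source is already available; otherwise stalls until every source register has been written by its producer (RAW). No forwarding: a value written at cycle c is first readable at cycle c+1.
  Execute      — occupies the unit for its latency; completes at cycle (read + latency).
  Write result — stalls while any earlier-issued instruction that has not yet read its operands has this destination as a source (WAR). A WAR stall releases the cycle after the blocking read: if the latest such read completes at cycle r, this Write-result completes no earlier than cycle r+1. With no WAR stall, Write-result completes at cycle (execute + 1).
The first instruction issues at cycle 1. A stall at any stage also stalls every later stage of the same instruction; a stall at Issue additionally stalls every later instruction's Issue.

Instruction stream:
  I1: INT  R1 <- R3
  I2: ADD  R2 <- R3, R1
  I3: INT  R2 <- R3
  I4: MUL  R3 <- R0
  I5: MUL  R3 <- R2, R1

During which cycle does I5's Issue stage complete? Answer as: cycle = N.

c1: I1 dispatched to INT
c2: I1 operands ready; I2 dispatched to ADD
c3: I1 complete
c4: R1←I1
c5: I2 operands ready
c7: I2 complete
c8: R2←I2
c9: I3 dispatched to INT
c10: I3 operands ready; I4 dispatched to MUL
c11: I3 complete; I4 operands ready
c12: R2←I3
c15: I4 complete
c16: R3←I4
c17: I5 dispatched to MUL
c18: I5 operands ready
c22: I5 complete
c23: R3←I5

cycle = 17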